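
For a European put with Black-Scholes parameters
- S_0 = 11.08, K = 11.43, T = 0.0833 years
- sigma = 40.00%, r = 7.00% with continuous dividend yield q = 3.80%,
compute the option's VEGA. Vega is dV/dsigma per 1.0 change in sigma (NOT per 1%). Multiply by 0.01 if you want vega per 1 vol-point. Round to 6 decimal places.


Answer: Vega = 1.249326

Derivation:
d1 = -0.1885731504; d2 = -0.3040201080
phi(d1) = 0.3919118058; exp(-qT) = 0.9968396046; exp(-rT) = 0.9941859673
Vega = S * exp(-qT) * phi(d1) * sqrt(T) = 11.0800 * 0.9968396046 * 0.3919118058 * 0.2886173938 = 1.249326


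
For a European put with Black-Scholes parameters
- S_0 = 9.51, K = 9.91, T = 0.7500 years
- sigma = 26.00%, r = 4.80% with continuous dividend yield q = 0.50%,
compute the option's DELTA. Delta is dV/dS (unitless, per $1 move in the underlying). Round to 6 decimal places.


Answer: Delta = -0.469207

Derivation:
d1 = 0.0728328618; d2 = -0.1523337432
phi(d1) = 0.3978855626; exp(-qT) = 0.9962570225; exp(-rT) = 0.9646402935
N(-d1) = 0.4709695602
Delta = -exp(-qT) * N(-d1) = -0.9962570225 * 0.4709695602 = -0.469207


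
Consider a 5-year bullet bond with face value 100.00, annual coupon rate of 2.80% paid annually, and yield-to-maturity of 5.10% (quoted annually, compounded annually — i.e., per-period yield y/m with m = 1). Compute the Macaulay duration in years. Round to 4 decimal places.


Coupon per period c = face * coupon_rate / m = 2.800000
Periods per year m = 1; per-period yield y/m = 0.051000
Number of cashflows N = 5
Cashflows (t years, CF_t, discount factor 1/(1+y/m)^(m*t), PV):
  t = 1.0000: CF_t = 2.800000, DF = 0.951475, PV = 2.664129
  t = 2.0000: CF_t = 2.800000, DF = 0.905304, PV = 2.534852
  t = 3.0000: CF_t = 2.800000, DF = 0.861374, PV = 2.411848
  t = 4.0000: CF_t = 2.800000, DF = 0.819576, PV = 2.294812
  t = 5.0000: CF_t = 102.800000, DF = 0.779806, PV = 80.164029
Price P = sum_t PV_t = 90.069670
Macaulay numerator sum_t t * PV_t:
  t * PV_t at t = 1.0000: 2.664129
  t * PV_t at t = 2.0000: 5.069704
  t * PV_t at t = 3.0000: 7.235543
  t * PV_t at t = 4.0000: 9.179249
  t * PV_t at t = 5.0000: 400.820143
Macaulay duration D = (sum_t t * PV_t) / P = 424.968769 / 90.069670 = 4.718223

Answer: Macaulay duration = 4.7182 years


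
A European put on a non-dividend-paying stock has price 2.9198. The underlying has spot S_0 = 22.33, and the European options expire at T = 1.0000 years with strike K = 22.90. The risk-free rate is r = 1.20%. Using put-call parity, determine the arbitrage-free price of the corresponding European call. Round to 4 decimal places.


Answer: Call price = 2.6230

Derivation:
Put-call parity: C - P = S_0 * exp(-qT) - K * exp(-rT).
S_0 * exp(-qT) = 22.3300 * 1.00000000 = 22.33000000
K * exp(-rT) = 22.9000 * 0.98807171 = 22.62684222
C = P + S*exp(-qT) - K*exp(-rT)
C = 2.9198 + 22.33000000 - 22.62684222 = 2.6230


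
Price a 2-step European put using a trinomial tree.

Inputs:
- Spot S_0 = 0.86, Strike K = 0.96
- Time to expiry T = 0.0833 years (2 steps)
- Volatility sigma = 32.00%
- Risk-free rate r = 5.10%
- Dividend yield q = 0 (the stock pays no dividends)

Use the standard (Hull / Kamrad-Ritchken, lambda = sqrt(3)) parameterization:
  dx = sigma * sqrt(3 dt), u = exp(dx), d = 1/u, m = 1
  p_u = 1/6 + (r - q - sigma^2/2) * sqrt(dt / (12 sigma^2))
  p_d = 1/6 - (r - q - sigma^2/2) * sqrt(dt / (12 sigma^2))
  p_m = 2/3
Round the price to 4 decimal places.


Answer: Price = V(0,0) = 0.0999

Derivation:
dt = T/N = 0.041650; dx = sigma*sqrt(3*dt) = 0.113114
u = exp(dx) = 1.119760; d = 1/u = 0.893048
p_u = 0.166630, p_m = 0.666667, p_d = 0.166703
Discount per step: exp(-r*dt) = 0.997878
Stock lattice S(k, j) with j the centered position index:
  k=0: S(0,+0) = 0.8600
  k=1: S(1,-1) = 0.7680; S(1,+0) = 0.8600; S(1,+1) = 0.9630
  k=2: S(2,-2) = 0.6859; S(2,-1) = 0.7680; S(2,+0) = 0.8600; S(2,+1) = 0.9630; S(2,+2) = 1.0783
Terminal payoffs V(N, j) = max(K - S_T, 0):
  V(2,-2) = 0.274119; V(2,-1) = 0.191978; V(2,+0) = 0.100000; V(2,+1) = 0.000000; V(2,+2) = 0.000000
Backward induction: V(k, j) = exp(-r*dt) * [p_u * V(k+1, j+1) + p_m * V(k+1, j) + p_d * V(k+1, j-1)]
  V(1,-1) = exp(-r*dt) * [p_u*0.100000 + p_m*0.191978 + p_d*0.274119] = 0.189941
  V(1,+0) = exp(-r*dt) * [p_u*0.000000 + p_m*0.100000 + p_d*0.191978] = 0.098461
  V(1,+1) = exp(-r*dt) * [p_u*0.000000 + p_m*0.000000 + p_d*0.100000] = 0.016635
  V(0,+0) = exp(-r*dt) * [p_u*0.016635 + p_m*0.098461 + p_d*0.189941] = 0.099864


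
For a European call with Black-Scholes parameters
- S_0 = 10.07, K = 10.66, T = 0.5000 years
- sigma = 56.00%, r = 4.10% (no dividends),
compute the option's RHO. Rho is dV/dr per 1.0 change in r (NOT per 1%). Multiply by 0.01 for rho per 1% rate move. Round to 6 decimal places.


Answer: Rho = 2.015135

Derivation:
d1 = 0.1059707800; d2 = -0.2900090175
phi(d1) = 0.3967085352; exp(-qT) = 1.0000000000; exp(-rT) = 0.9797086965
N(d2) = 0.3859046695
Rho = K*T*exp(-rT)*N(d2) = 10.6600 * 0.5000 * 0.9797086965 * 0.3859046695 = 2.015135


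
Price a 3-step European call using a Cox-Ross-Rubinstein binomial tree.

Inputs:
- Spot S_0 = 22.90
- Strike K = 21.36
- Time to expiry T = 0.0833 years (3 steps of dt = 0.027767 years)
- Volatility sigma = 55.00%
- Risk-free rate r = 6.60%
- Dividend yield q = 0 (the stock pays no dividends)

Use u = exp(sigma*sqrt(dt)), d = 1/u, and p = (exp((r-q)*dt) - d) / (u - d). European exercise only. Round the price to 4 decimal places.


Answer: Price = V(0,0) = 2.3671

Derivation:
dt = T/N = 0.027767
u = exp(sigma*sqrt(dt)) = 1.095979; d = 1/u = 0.912426
p = (exp((r-q)*dt) - d) / (u - d) = 0.487097
Discount per step: exp(-r*dt) = 0.998169
Stock lattice S(k, i) with i counting down-moves:
  k=0: S(0,0) = 22.9000
  k=1: S(1,0) = 25.0979; S(1,1) = 20.8946
  k=2: S(2,0) = 27.5068; S(2,1) = 22.9000; S(2,2) = 19.0647
  k=3: S(3,0) = 30.1469; S(3,1) = 25.0979; S(3,2) = 20.8946; S(3,3) = 17.3952
Terminal payoffs V(N, i) = max(S_T - K, 0):
  V(3,0) = 8.786894; V(3,1) = 3.737927; V(3,2) = 0.000000; V(3,3) = 0.000000
Backward induction: V(k, i) = exp(-r*dt) * [p * V(k+1, i) + (1-p) * V(k+1, i+1)].
  V(2,0) = exp(-r*dt) * [p*8.786894 + (1-p)*3.737927] = 6.185917
  V(2,1) = exp(-r*dt) * [p*3.737927 + (1-p)*0.000000] = 1.817400
  V(2,2) = exp(-r*dt) * [p*0.000000 + (1-p)*0.000000] = 0.000000
  V(1,0) = exp(-r*dt) * [p*6.185917 + (1-p)*1.817400] = 3.938069
  V(1,1) = exp(-r*dt) * [p*1.817400 + (1-p)*0.000000] = 0.883629
  V(0,0) = exp(-r*dt) * [p*3.938069 + (1-p)*0.883629] = 2.367096


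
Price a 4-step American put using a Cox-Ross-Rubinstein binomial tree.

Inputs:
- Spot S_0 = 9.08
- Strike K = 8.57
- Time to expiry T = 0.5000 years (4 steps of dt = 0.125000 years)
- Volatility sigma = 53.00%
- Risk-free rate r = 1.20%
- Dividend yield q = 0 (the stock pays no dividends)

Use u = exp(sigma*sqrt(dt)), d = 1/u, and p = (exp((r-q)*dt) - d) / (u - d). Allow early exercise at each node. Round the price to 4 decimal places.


dt = T/N = 0.125000
u = exp(sigma*sqrt(dt)) = 1.206089; d = 1/u = 0.829126
p = (exp((r-q)*dt) - d) / (u - d) = 0.457273
Discount per step: exp(-r*dt) = 0.998501
Stock lattice S(k, i) with i counting down-moves:
  k=0: S(0,0) = 9.0800
  k=1: S(1,0) = 10.9513; S(1,1) = 7.5285
  k=2: S(2,0) = 13.2082; S(2,1) = 9.0800; S(2,2) = 6.2420
  k=3: S(3,0) = 15.9303; S(3,1) = 10.9513; S(3,2) = 7.5285; S(3,3) = 5.1754
  k=4: S(4,0) = 19.2134; S(4,1) = 13.2082; S(4,2) = 9.0800; S(4,3) = 6.2420; S(4,4) = 4.2911
Terminal payoffs V(N, i) = max(K - S_T, 0):
  V(4,0) = 0.000000; V(4,1) = 0.000000; V(4,2) = 0.000000; V(4,3) = 2.327957; V(4,4) = 4.278909
Backward induction: V(k, i) = exp(-r*dt) * [p * V(k+1, i) + (1-p) * V(k+1, i+1)]; then take max(V_cont, immediate exercise) for American.
  V(3,0) = exp(-r*dt) * [p*0.000000 + (1-p)*0.000000] = 0.000000; exercise = 0.000000; V(3,0) = max -> 0.000000
  V(3,1) = exp(-r*dt) * [p*0.000000 + (1-p)*0.000000] = 0.000000; exercise = 0.000000; V(3,1) = max -> 0.000000
  V(3,2) = exp(-r*dt) * [p*0.000000 + (1-p)*2.327957] = 1.261551; exercise = 1.041537; V(3,2) = max -> 1.261551
  V(3,3) = exp(-r*dt) * [p*2.327957 + (1-p)*4.278909] = 3.381715; exercise = 3.394560; V(3,3) = max -> 3.394560
  V(2,0) = exp(-r*dt) * [p*0.000000 + (1-p)*0.000000] = 0.000000; exercise = 0.000000; V(2,0) = max -> 0.000000
  V(2,1) = exp(-r*dt) * [p*0.000000 + (1-p)*1.261551] = 0.683652; exercise = 0.000000; V(2,1) = max -> 0.683652
  V(2,2) = exp(-r*dt) * [p*1.261551 + (1-p)*3.394560] = 2.415567; exercise = 2.327957; V(2,2) = max -> 2.415567
  V(1,0) = exp(-r*dt) * [p*0.000000 + (1-p)*0.683652] = 0.370480; exercise = 0.000000; V(1,0) = max -> 0.370480
  V(1,1) = exp(-r*dt) * [p*0.683652 + (1-p)*2.415567] = 1.621176; exercise = 1.041537; V(1,1) = max -> 1.621176
  V(0,0) = exp(-r*dt) * [p*0.370480 + (1-p)*1.621176] = 1.047694; exercise = 0.000000; V(0,0) = max -> 1.047694

Answer: Price = V(0,0) = 1.0477


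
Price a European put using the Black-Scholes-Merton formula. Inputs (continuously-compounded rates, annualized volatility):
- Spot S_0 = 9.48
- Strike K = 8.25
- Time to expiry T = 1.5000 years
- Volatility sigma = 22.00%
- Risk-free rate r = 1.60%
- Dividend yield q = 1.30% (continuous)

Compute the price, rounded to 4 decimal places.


d1 = (ln(S/K) + (r - q + 0.5*sigma^2) * T) / (sigma * sqrt(T)) = 0.66719319
d2 = d1 - sigma * sqrt(T) = 0.39774932
exp(-rT) = 0.97628571; exp(-qT) = 0.98068890
P = K * exp(-rT) * N(-d2) - S_0 * exp(-qT) * N(-d1)
N(-d1) = 0.25232437; N(-d2) = 0.34540749
P = 8.2500 * 0.97628571 * 0.34540749 - 9.4800 * 0.98068890 * 0.25232437 = 0.4362

Answer: Price = 0.4362


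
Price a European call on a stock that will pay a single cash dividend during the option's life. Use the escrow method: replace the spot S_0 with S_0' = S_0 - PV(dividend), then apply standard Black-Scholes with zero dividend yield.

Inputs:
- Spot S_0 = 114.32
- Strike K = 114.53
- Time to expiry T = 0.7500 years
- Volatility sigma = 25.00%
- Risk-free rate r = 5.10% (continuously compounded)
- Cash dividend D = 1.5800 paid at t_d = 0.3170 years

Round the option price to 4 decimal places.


Answer: Price = 10.9311

Derivation:
PV(D) = D * exp(-r * t_d) = 1.5800 * 0.98396298 = 1.55466152
S_0' = S_0 - PV(D) = 114.3200 - 1.55466152 = 112.76533848
d1 = (ln(S_0'/K) + (r + sigma^2/2)*T) / (sigma*sqrt(T)) = 0.21320257
d2 = d1 - sigma*sqrt(T) = -0.00330378
exp(-rT) = 0.96247229
N(d1) = 0.58441552; N(d2) = 0.49868199
C = S_0' * N(d1) - K * exp(-rT) * N(d2) = 112.76533848 * 0.58441552 - 114.5300 * 0.96247229 * 0.49868199 = 10.9311


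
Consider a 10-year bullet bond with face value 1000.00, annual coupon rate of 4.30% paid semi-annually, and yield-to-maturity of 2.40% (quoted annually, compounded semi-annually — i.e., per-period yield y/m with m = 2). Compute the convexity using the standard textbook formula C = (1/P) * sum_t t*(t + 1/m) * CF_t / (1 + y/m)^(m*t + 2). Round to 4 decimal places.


Answer: Convexity = 80.6967

Derivation:
Coupon per period c = face * coupon_rate / m = 21.500000
Periods per year m = 2; per-period yield y/m = 0.012000
Number of cashflows N = 20
Cashflows (t years, CF_t, discount factor 1/(1+y/m)^(m*t), PV):
  t = 0.5000: CF_t = 21.500000, DF = 0.988142, PV = 21.245059
  t = 1.0000: CF_t = 21.500000, DF = 0.976425, PV = 20.993142
  t = 1.5000: CF_t = 21.500000, DF = 0.964847, PV = 20.744211
  t = 2.0000: CF_t = 21.500000, DF = 0.953406, PV = 20.498232
  t = 2.5000: CF_t = 21.500000, DF = 0.942101, PV = 20.255170
  t = 3.0000: CF_t = 21.500000, DF = 0.930930, PV = 20.014990
  t = 3.5000: CF_t = 21.500000, DF = 0.919891, PV = 19.777658
  t = 4.0000: CF_t = 21.500000, DF = 0.908983, PV = 19.543141
  t = 4.5000: CF_t = 21.500000, DF = 0.898205, PV = 19.311404
  t = 5.0000: CF_t = 21.500000, DF = 0.887554, PV = 19.082415
  t = 5.5000: CF_t = 21.500000, DF = 0.877030, PV = 18.856141
  t = 6.0000: CF_t = 21.500000, DF = 0.866630, PV = 18.632551
  t = 6.5000: CF_t = 21.500000, DF = 0.856354, PV = 18.411611
  t = 7.0000: CF_t = 21.500000, DF = 0.846200, PV = 18.193292
  t = 7.5000: CF_t = 21.500000, DF = 0.836166, PV = 17.977561
  t = 8.0000: CF_t = 21.500000, DF = 0.826251, PV = 17.764388
  t = 8.5000: CF_t = 21.500000, DF = 0.816453, PV = 17.553743
  t = 9.0000: CF_t = 21.500000, DF = 0.806772, PV = 17.345596
  t = 9.5000: CF_t = 21.500000, DF = 0.797205, PV = 17.139917
  t = 10.0000: CF_t = 1021.500000, DF = 0.787752, PV = 804.689104
Price P = sum_t PV_t = 1168.029329
Convexity numerator sum_t t*(t + 1/m) * CF_t / (1+y/m)^(m*t + 2):
  t = 0.5000: term = 10.372106
  t = 1.0000: term = 30.747348
  t = 1.5000: term = 60.765511
  t = 2.0000: term = 100.074952
  t = 2.5000: term = 148.332438
  t = 3.0000: term = 205.202978
  t = 3.5000: term = 270.359655
  t = 4.0000: term = 343.483469
  t = 4.5000: term = 424.263178
  t = 5.0000: term = 512.395142
  t = 5.5000: term = 607.583173
  t = 6.0000: term = 709.538380
  t = 6.5000: term = 817.979028
  t = 7.0000: term = 932.630391
  t = 7.5000: term = 1053.224608
  t = 8.0000: term = 1179.500550
  t = 8.5000: term = 1311.203674
  t = 9.0000: term = 1448.085899
  t = 9.5000: term = 1589.905467
  t = 10.0000: term = 82500.464728
Convexity = (1/P) * sum = 94256.112673 / 1168.029329 = 80.696700


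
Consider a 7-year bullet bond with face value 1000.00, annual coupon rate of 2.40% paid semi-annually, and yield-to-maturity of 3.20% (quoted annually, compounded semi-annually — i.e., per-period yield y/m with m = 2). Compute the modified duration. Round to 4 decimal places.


Coupon per period c = face * coupon_rate / m = 12.000000
Periods per year m = 2; per-period yield y/m = 0.016000
Number of cashflows N = 14
Cashflows (t years, CF_t, discount factor 1/(1+y/m)^(m*t), PV):
  t = 0.5000: CF_t = 12.000000, DF = 0.984252, PV = 11.811024
  t = 1.0000: CF_t = 12.000000, DF = 0.968752, PV = 11.625023
  t = 1.5000: CF_t = 12.000000, DF = 0.953496, PV = 11.441952
  t = 2.0000: CF_t = 12.000000, DF = 0.938480, PV = 11.261764
  t = 2.5000: CF_t = 12.000000, DF = 0.923701, PV = 11.084413
  t = 3.0000: CF_t = 12.000000, DF = 0.909155, PV = 10.909855
  t = 3.5000: CF_t = 12.000000, DF = 0.894837, PV = 10.738047
  t = 4.0000: CF_t = 12.000000, DF = 0.880745, PV = 10.568944
  t = 4.5000: CF_t = 12.000000, DF = 0.866875, PV = 10.402504
  t = 5.0000: CF_t = 12.000000, DF = 0.853224, PV = 10.238685
  t = 5.5000: CF_t = 12.000000, DF = 0.839787, PV = 10.077446
  t = 6.0000: CF_t = 12.000000, DF = 0.826562, PV = 9.918746
  t = 6.5000: CF_t = 12.000000, DF = 0.813545, PV = 9.762545
  t = 7.0000: CF_t = 1012.000000, DF = 0.800734, PV = 810.342471
Price P = sum_t PV_t = 950.183417
First compute Macaulay numerator sum_t t * PV_t:
  t * PV_t at t = 0.5000: 5.905512
  t * PV_t at t = 1.0000: 11.625023
  t * PV_t at t = 1.5000: 17.162928
  t * PV_t at t = 2.0000: 22.523528
  t * PV_t at t = 2.5000: 27.711033
  t * PV_t at t = 3.0000: 32.729566
  t * PV_t at t = 3.5000: 37.583164
  t * PV_t at t = 4.0000: 42.275775
  t * PV_t at t = 4.5000: 46.811266
  t * PV_t at t = 5.0000: 51.193423
  t * PV_t at t = 5.5000: 55.425950
  t * PV_t at t = 6.0000: 59.512473
  t * PV_t at t = 6.5000: 63.456542
  t * PV_t at t = 7.0000: 5672.397295
Macaulay duration D = 6146.313478 / 950.183417 = 6.468555
Modified duration = D / (1 + y/m) = 6.468555 / (1 + 0.016000) = 6.366688

Answer: Modified duration = 6.3667


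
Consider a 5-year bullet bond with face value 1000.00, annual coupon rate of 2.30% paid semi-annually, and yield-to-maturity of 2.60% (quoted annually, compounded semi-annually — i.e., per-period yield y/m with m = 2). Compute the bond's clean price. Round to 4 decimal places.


Answer: Price = 986.0190

Derivation:
Coupon per period c = face * coupon_rate / m = 11.500000
Periods per year m = 2; per-period yield y/m = 0.013000
Number of cashflows N = 10
Cashflows (t years, CF_t, discount factor 1/(1+y/m)^(m*t), PV):
  t = 0.5000: CF_t = 11.500000, DF = 0.987167, PV = 11.352419
  t = 1.0000: CF_t = 11.500000, DF = 0.974498, PV = 11.206731
  t = 1.5000: CF_t = 11.500000, DF = 0.961992, PV = 11.062913
  t = 2.0000: CF_t = 11.500000, DF = 0.949647, PV = 10.920941
  t = 2.5000: CF_t = 11.500000, DF = 0.937460, PV = 10.780791
  t = 3.0000: CF_t = 11.500000, DF = 0.925429, PV = 10.642439
  t = 3.5000: CF_t = 11.500000, DF = 0.913553, PV = 10.505863
  t = 4.0000: CF_t = 11.500000, DF = 0.901829, PV = 10.371039
  t = 4.5000: CF_t = 11.500000, DF = 0.890256, PV = 10.237946
  t = 5.0000: CF_t = 1011.500000, DF = 0.878831, PV = 888.937922
Price P = sum_t PV_t = 986.019003


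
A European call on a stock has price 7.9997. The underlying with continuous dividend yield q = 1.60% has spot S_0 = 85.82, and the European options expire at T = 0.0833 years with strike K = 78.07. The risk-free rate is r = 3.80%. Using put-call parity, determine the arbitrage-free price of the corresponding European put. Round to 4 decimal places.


Put-call parity: C - P = S_0 * exp(-qT) - K * exp(-rT).
S_0 * exp(-qT) = 85.8200 * 0.99866809 = 85.70569529
K * exp(-rT) = 78.0700 * 0.99683960 = 77.82326793
P = C - S*exp(-qT) + K*exp(-rT)
P = 7.9997 - 85.70569529 + 77.82326793 = 0.1173

Answer: Put price = 0.1173


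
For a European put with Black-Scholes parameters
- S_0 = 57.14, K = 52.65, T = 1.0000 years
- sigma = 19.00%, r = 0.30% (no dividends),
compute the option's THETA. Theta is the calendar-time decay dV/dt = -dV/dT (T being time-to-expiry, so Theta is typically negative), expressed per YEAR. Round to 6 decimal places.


Answer: Theta = -1.813140

Derivation:
d1 = 0.5415166222; d2 = 0.3515166222
phi(d1) = 0.3445353231; exp(-qT) = 1.0000000000; exp(-rT) = 0.9970044955
Theta = -S*exp(-qT)*phi(d1)*sigma/(2*sqrt(T)) + r*K*exp(-rT)*N(-d2) - q*S*exp(-qT)*N(-d1)
N(-d1) = 0.2940757719; N(-d2) = 0.3626004022; sqrt(T) = 1.0000000000
Term 1 = -57.1400 * 1.0000000000 * 0.3445353231 * 0.1900 / (2 * 1.0000000000) = -1.8702410944
Term 2 = 0.0030 * 52.6500 * 0.9970044955 * 0.3626004022 = 0.0571011728
Term 3 = 0 (no dividend yield, q = 0)
Theta = -1.8702410944 + (0.0571011728) + (0.0000000000) = -1.813140


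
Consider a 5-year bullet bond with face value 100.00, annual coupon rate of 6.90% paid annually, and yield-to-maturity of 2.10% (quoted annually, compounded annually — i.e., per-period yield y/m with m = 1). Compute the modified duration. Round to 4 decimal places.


Coupon per period c = face * coupon_rate / m = 6.900000
Periods per year m = 1; per-period yield y/m = 0.021000
Number of cashflows N = 5
Cashflows (t years, CF_t, discount factor 1/(1+y/m)^(m*t), PV):
  t = 1.0000: CF_t = 6.900000, DF = 0.979432, PV = 6.758080
  t = 2.0000: CF_t = 6.900000, DF = 0.959287, PV = 6.619080
  t = 3.0000: CF_t = 6.900000, DF = 0.939556, PV = 6.482938
  t = 4.0000: CF_t = 6.900000, DF = 0.920231, PV = 6.349596
  t = 5.0000: CF_t = 106.900000, DF = 0.901304, PV = 96.349396
Price P = sum_t PV_t = 122.559090
First compute Macaulay numerator sum_t t * PV_t:
  t * PV_t at t = 1.0000: 6.758080
  t * PV_t at t = 2.0000: 13.238159
  t * PV_t at t = 3.0000: 19.448814
  t * PV_t at t = 4.0000: 25.398386
  t * PV_t at t = 5.0000: 481.746978
Macaulay duration D = 546.590417 / 122.559090 = 4.459811
Modified duration = D / (1 + y/m) = 4.459811 / (1 + 0.021000) = 4.368082

Answer: Modified duration = 4.3681


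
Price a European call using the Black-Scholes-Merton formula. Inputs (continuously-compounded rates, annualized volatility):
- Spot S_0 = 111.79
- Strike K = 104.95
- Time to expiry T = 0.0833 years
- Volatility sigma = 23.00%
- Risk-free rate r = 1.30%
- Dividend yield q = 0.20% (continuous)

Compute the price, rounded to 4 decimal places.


d1 = (ln(S/K) + (r - q + 0.5*sigma^2) * T) / (sigma * sqrt(T)) = 0.99812674
d2 = d1 - sigma * sqrt(T) = 0.93174474
exp(-rT) = 0.99891769; exp(-qT) = 0.99983341
C = S_0 * exp(-qT) * N(d1) - K * exp(-rT) * N(d2)
N(d1) = 0.84089105; N(d2) = 0.82426577
C = 111.7900 * 0.99983341 * 0.84089105 - 104.9500 * 0.99891769 * 0.82426577 = 7.5745

Answer: Price = 7.5745


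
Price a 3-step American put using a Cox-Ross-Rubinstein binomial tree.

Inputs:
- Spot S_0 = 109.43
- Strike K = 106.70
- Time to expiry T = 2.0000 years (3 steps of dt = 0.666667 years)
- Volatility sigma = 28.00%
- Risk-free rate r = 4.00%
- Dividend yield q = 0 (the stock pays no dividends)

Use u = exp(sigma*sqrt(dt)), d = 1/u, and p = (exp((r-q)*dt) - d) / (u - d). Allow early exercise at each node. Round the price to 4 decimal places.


Answer: Price = V(0,0) = 13.3270

Derivation:
dt = T/N = 0.666667
u = exp(sigma*sqrt(dt)) = 1.256863; d = 1/u = 0.795632
p = (exp((r-q)*dt) - d) / (u - d) = 0.501687
Discount per step: exp(-r*dt) = 0.973686
Stock lattice S(k, i) with i counting down-moves:
  k=0: S(0,0) = 109.4300
  k=1: S(1,0) = 137.5385; S(1,1) = 87.0660
  k=2: S(2,0) = 172.8671; S(2,1) = 109.4300; S(2,2) = 69.2724
  k=3: S(3,0) = 217.2703; S(3,1) = 137.5385; S(3,2) = 87.0660; S(3,3) = 55.1153
Terminal payoffs V(N, i) = max(K - S_T, 0):
  V(3,0) = 0.000000; V(3,1) = 0.000000; V(3,2) = 19.634036; V(3,3) = 51.584667
Backward induction: V(k, i) = exp(-r*dt) * [p * V(k+1, i) + (1-p) * V(k+1, i+1)]; then take max(V_cont, immediate exercise) for American.
  V(2,0) = exp(-r*dt) * [p*0.000000 + (1-p)*0.000000] = 0.000000; exercise = 0.000000; V(2,0) = max -> 0.000000
  V(2,1) = exp(-r*dt) * [p*0.000000 + (1-p)*19.634036] = 9.526442; exercise = 0.000000; V(2,1) = max -> 9.526442
  V(2,2) = exp(-r*dt) * [p*19.634036 + (1-p)*51.584667] = 34.619840; exercise = 37.427570; V(2,2) = max -> 37.427570
  V(1,0) = exp(-r*dt) * [p*0.000000 + (1-p)*9.526442] = 4.622233; exercise = 0.000000; V(1,0) = max -> 4.622233
  V(1,1) = exp(-r*dt) * [p*9.526442 + (1-p)*37.427570] = 22.813399; exercise = 19.634036; V(1,1) = max -> 22.813399
  V(0,0) = exp(-r*dt) * [p*4.622233 + (1-p)*22.813399] = 13.326963; exercise = 0.000000; V(0,0) = max -> 13.326963


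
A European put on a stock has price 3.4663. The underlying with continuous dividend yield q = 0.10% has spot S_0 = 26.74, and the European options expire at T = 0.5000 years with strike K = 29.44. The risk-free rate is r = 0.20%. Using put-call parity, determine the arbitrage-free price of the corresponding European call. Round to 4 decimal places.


Put-call parity: C - P = S_0 * exp(-qT) - K * exp(-rT).
S_0 * exp(-qT) = 26.7400 * 0.99950012 = 26.72663334
K * exp(-rT) = 29.4400 * 0.99900050 = 29.41057472
C = P + S*exp(-qT) - K*exp(-rT)
C = 3.4663 + 26.72663334 - 29.41057472 = 0.7824

Answer: Call price = 0.7824


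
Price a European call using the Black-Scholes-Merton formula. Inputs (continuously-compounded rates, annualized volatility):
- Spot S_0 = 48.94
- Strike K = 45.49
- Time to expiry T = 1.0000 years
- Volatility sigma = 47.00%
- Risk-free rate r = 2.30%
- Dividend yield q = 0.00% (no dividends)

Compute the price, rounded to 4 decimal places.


d1 = (ln(S/K) + (r - q + 0.5*sigma^2) * T) / (sigma * sqrt(T)) = 0.43947348
d2 = d1 - sigma * sqrt(T) = -0.03052652
exp(-rT) = 0.97726248; exp(-qT) = 1.00000000
C = S_0 * exp(-qT) * N(d1) - K * exp(-rT) * N(d2)
N(d1) = 0.66984075; N(d2) = 0.48782357
C = 48.9400 * 1.00000000 * 0.66984075 - 45.4900 * 0.97726248 * 0.48782357 = 11.0955

Answer: Price = 11.0955


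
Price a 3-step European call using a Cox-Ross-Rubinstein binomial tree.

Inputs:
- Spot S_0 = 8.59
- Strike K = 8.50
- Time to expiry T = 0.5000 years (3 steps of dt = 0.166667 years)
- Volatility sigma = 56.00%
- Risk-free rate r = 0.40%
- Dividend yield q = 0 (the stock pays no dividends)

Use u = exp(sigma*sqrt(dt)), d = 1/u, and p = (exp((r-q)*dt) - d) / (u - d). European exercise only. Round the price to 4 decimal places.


dt = T/N = 0.166667
u = exp(sigma*sqrt(dt)) = 1.256863; d = 1/u = 0.795632
p = (exp((r-q)*dt) - d) / (u - d) = 0.444539
Discount per step: exp(-r*dt) = 0.999334
Stock lattice S(k, i) with i counting down-moves:
  k=0: S(0,0) = 8.5900
  k=1: S(1,0) = 10.7965; S(1,1) = 6.8345
  k=2: S(2,0) = 13.5697; S(2,1) = 8.5900; S(2,2) = 5.4377
  k=3: S(3,0) = 17.0552; S(3,1) = 10.7965; S(3,2) = 6.8345; S(3,3) = 4.3264
Terminal payoffs V(N, i) = max(S_T - K, 0):
  V(3,0) = 8.555212; V(3,1) = 2.296454; V(3,2) = 0.000000; V(3,3) = 0.000000
Backward induction: V(k, i) = exp(-r*dt) * [p * V(k+1, i) + (1-p) * V(k+1, i+1)].
  V(2,0) = exp(-r*dt) * [p*8.555212 + (1-p)*2.296454] = 5.075330
  V(2,1) = exp(-r*dt) * [p*2.296454 + (1-p)*0.000000] = 1.020183
  V(2,2) = exp(-r*dt) * [p*0.000000 + (1-p)*0.000000] = 0.000000
  V(1,0) = exp(-r*dt) * [p*5.075330 + (1-p)*1.020183] = 2.820972
  V(1,1) = exp(-r*dt) * [p*1.020183 + (1-p)*0.000000] = 0.453209
  V(0,0) = exp(-r*dt) * [p*2.820972 + (1-p)*0.453209] = 1.504768

Answer: Price = V(0,0) = 1.5048


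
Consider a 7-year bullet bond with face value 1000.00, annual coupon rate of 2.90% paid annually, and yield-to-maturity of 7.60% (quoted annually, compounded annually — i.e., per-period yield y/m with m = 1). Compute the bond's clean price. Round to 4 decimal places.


Answer: Price = 751.9170

Derivation:
Coupon per period c = face * coupon_rate / m = 29.000000
Periods per year m = 1; per-period yield y/m = 0.076000
Number of cashflows N = 7
Cashflows (t years, CF_t, discount factor 1/(1+y/m)^(m*t), PV):
  t = 1.0000: CF_t = 29.000000, DF = 0.929368, PV = 26.951673
  t = 2.0000: CF_t = 29.000000, DF = 0.863725, PV = 25.048023
  t = 3.0000: CF_t = 29.000000, DF = 0.802718, PV = 23.278832
  t = 4.0000: CF_t = 29.000000, DF = 0.746021, PV = 21.634602
  t = 5.0000: CF_t = 29.000000, DF = 0.693328, PV = 20.106508
  t = 6.0000: CF_t = 29.000000, DF = 0.644357, PV = 18.686345
  t = 7.0000: CF_t = 1029.000000, DF = 0.598845, PV = 616.211041
Price P = sum_t PV_t = 751.917024


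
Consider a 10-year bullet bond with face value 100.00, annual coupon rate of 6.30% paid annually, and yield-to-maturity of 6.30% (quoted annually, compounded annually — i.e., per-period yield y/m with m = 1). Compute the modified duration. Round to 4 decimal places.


Answer: Modified duration = 7.2566

Derivation:
Coupon per period c = face * coupon_rate / m = 6.300000
Periods per year m = 1; per-period yield y/m = 0.063000
Number of cashflows N = 10
Cashflows (t years, CF_t, discount factor 1/(1+y/m)^(m*t), PV):
  t = 1.0000: CF_t = 6.300000, DF = 0.940734, PV = 5.926623
  t = 2.0000: CF_t = 6.300000, DF = 0.884980, PV = 5.575374
  t = 3.0000: CF_t = 6.300000, DF = 0.832531, PV = 5.244943
  t = 4.0000: CF_t = 6.300000, DF = 0.783190, PV = 4.934095
  t = 5.0000: CF_t = 6.300000, DF = 0.736773, PV = 4.641670
  t = 6.0000: CF_t = 6.300000, DF = 0.693107, PV = 4.366575
  t = 7.0000: CF_t = 6.300000, DF = 0.652029, PV = 4.107785
  t = 8.0000: CF_t = 6.300000, DF = 0.613386, PV = 3.864332
  t = 9.0000: CF_t = 6.300000, DF = 0.577033, PV = 3.635308
  t = 10.0000: CF_t = 106.300000, DF = 0.542834, PV = 57.703296
Price P = sum_t PV_t = 100.000000
First compute Macaulay numerator sum_t t * PV_t:
  t * PV_t at t = 1.0000: 5.926623
  t * PV_t at t = 2.0000: 11.150748
  t * PV_t at t = 3.0000: 15.734828
  t * PV_t at t = 4.0000: 19.736379
  t * PV_t at t = 5.0000: 23.208348
  t * PV_t at t = 6.0000: 26.199452
  t * PV_t at t = 7.0000: 28.754495
  t * PV_t at t = 8.0000: 30.914656
  t * PV_t at t = 9.0000: 32.717769
  t * PV_t at t = 10.0000: 577.032958
Macaulay duration D = 771.376257 / 100.000000 = 7.713763
Modified duration = D / (1 + y/m) = 7.713763 / (1 + 0.063000) = 7.256597


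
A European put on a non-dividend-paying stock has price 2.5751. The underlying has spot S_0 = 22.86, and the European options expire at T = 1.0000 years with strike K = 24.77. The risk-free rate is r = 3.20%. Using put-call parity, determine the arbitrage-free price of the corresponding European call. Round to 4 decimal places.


Answer: Call price = 1.4452

Derivation:
Put-call parity: C - P = S_0 * exp(-qT) - K * exp(-rT).
S_0 * exp(-qT) = 22.8600 * 1.00000000 = 22.86000000
K * exp(-rT) = 24.7700 * 0.96850658 = 23.98990804
C = P + S*exp(-qT) - K*exp(-rT)
C = 2.5751 + 22.86000000 - 23.98990804 = 1.4452


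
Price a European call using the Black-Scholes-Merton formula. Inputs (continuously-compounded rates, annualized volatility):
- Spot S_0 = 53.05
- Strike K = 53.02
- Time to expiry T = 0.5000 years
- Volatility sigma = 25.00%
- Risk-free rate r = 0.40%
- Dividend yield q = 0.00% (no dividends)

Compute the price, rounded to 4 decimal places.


d1 = (ln(S/K) + (r - q + 0.5*sigma^2) * T) / (sigma * sqrt(T)) = 0.10290194
d2 = d1 - sigma * sqrt(T) = -0.07387476
exp(-rT) = 0.99800200; exp(-qT) = 1.00000000
C = S_0 * exp(-qT) * N(d1) - K * exp(-rT) * N(d2)
N(d1) = 0.54097960; N(d2) = 0.47055502
C = 53.0500 * 1.00000000 * 0.54097960 - 53.0200 * 0.99800200 * 0.47055502 = 3.8000

Answer: Price = 3.8000


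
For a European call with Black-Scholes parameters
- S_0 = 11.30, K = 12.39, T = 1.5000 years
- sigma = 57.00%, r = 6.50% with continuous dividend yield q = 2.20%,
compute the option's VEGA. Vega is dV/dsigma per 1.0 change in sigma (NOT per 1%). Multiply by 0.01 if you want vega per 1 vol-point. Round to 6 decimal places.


d1 = 0.3095353294; d2 = -0.3885692473
phi(d1) = 0.3802810884; exp(-qT) = 0.9675385596; exp(-rT) = 0.9071023416
Vega = S * exp(-qT) * phi(d1) * sqrt(T) = 11.3000 * 0.9675385596 * 0.3802810884 * 1.2247448714 = 5.092102

Answer: Vega = 5.092102


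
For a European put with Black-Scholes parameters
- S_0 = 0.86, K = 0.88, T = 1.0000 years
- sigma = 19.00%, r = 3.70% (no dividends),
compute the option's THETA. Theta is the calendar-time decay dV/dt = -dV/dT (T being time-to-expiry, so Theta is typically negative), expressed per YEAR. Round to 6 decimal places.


Answer: Theta = -0.016178

Derivation:
d1 = 0.1687393778; d2 = -0.0212606222
phi(d1) = 0.3933029803; exp(-qT) = 1.0000000000; exp(-rT) = 0.9636761353
Theta = -S*exp(-qT)*phi(d1)*sigma/(2*sqrt(T)) + r*K*exp(-rT)*N(-d2) - q*S*exp(-qT)*N(-d1)
N(-d1) = 0.4330008219; N(-d2) = 0.5084811222; sqrt(T) = 1.0000000000
Term 1 = -0.8600 * 1.0000000000 * 0.3933029803 * 0.1900 / (2 * 1.0000000000) = -0.0321328535
Term 2 = 0.0370 * 0.8800 * 0.9636761353 * 0.5084811222 = 0.0159547622
Term 3 = 0 (no dividend yield, q = 0)
Theta = -0.0321328535 + (0.0159547622) + (0.0000000000) = -0.016178


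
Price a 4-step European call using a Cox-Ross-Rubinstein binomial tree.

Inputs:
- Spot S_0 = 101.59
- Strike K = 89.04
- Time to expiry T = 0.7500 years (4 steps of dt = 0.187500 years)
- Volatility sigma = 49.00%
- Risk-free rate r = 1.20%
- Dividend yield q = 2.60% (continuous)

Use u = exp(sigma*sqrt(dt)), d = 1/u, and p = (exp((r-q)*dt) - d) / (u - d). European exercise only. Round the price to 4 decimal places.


dt = T/N = 0.187500
u = exp(sigma*sqrt(dt)) = 1.236366; d = 1/u = 0.808822
p = (exp((r-q)*dt) - d) / (u - d) = 0.441022
Discount per step: exp(-r*dt) = 0.997753
Stock lattice S(k, i) with i counting down-moves:
  k=0: S(0,0) = 101.5900
  k=1: S(1,0) = 125.6024; S(1,1) = 82.1682
  k=2: S(2,0) = 155.2905; S(2,1) = 101.5900; S(2,2) = 66.4595
  k=3: S(3,0) = 191.9959; S(3,1) = 125.6024; S(3,2) = 82.1682; S(3,3) = 53.7539
  k=4: S(4,0) = 237.3771; S(4,1) = 155.2905; S(4,2) = 101.5900; S(4,3) = 66.4595; S(4,4) = 43.4774
Terminal payoffs V(N, i) = max(S_T - K, 0):
  V(4,0) = 148.337096; V(4,1) = 66.250499; V(4,2) = 12.550000; V(4,3) = 0.000000; V(4,4) = 0.000000
Backward induction: V(k, i) = exp(-r*dt) * [p * V(k+1, i) + (1-p) * V(k+1, i+1)].
  V(3,0) = exp(-r*dt) * [p*148.337096 + (1-p)*66.250499] = 102.222267
  V(3,1) = exp(-r*dt) * [p*66.250499 + (1-p)*12.550000] = 36.151689
  V(3,2) = exp(-r*dt) * [p*12.550000 + (1-p)*0.000000] = 5.522391
  V(3,3) = exp(-r*dt) * [p*0.000000 + (1-p)*0.000000] = 0.000000
  V(2,0) = exp(-r*dt) * [p*102.222267 + (1-p)*36.151689] = 65.143554
  V(2,1) = exp(-r*dt) * [p*36.151689 + (1-p)*5.522391] = 18.987826
  V(2,2) = exp(-r*dt) * [p*5.522391 + (1-p)*0.000000] = 2.430024
  V(1,0) = exp(-r*dt) * [p*65.143554 + (1-p)*18.987826] = 39.255112
  V(1,1) = exp(-r*dt) * [p*18.987826 + (1-p)*2.430024] = 9.710512
  V(0,0) = exp(-r*dt) * [p*39.255112 + (1-p)*9.710512] = 22.689234

Answer: Price = V(0,0) = 22.6892


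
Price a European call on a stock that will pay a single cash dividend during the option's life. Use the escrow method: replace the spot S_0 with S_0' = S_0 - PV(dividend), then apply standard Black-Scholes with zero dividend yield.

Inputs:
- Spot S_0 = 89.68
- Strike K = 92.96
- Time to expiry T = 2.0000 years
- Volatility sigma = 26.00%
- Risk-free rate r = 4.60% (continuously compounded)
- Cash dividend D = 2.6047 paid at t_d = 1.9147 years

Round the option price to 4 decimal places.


PV(D) = D * exp(-r * t_d) = 2.6047 * 0.91569110 = 2.38510060
S_0' = S_0 - PV(D) = 89.6800 - 2.38510060 = 87.29489940
d1 = (ln(S_0'/K) + (r + sigma^2/2)*T) / (sigma*sqrt(T)) = 0.26305118
d2 = d1 - sigma*sqrt(T) = -0.10464435
exp(-rT) = 0.91210515
N(d1) = 0.60374443; N(d2) = 0.45832901
C = S_0' * N(d1) - K * exp(-rT) * N(d2) = 87.29489940 * 0.60374443 - 92.9600 * 0.91210515 * 0.45832901 = 13.8424

Answer: Price = 13.8424


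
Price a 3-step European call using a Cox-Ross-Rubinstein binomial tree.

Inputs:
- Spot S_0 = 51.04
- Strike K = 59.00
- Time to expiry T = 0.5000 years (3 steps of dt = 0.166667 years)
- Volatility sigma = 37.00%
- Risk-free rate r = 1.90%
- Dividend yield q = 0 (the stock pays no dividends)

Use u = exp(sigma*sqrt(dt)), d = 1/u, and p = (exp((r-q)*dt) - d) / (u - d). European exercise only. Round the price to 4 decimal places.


dt = T/N = 0.166667
u = exp(sigma*sqrt(dt)) = 1.163057; d = 1/u = 0.859803
p = (exp((r-q)*dt) - d) / (u - d) = 0.472768
Discount per step: exp(-r*dt) = 0.996838
Stock lattice S(k, i) with i counting down-moves:
  k=0: S(0,0) = 51.0400
  k=1: S(1,0) = 59.3624; S(1,1) = 43.8844
  k=2: S(2,0) = 69.0419; S(2,1) = 51.0400; S(2,2) = 37.7319
  k=3: S(3,0) = 80.2996; S(3,1) = 59.3624; S(3,2) = 43.8844; S(3,3) = 32.4420
Terminal payoffs V(N, i) = max(S_T - K, 0):
  V(3,0) = 21.299648; V(3,1) = 0.362428; V(3,2) = 0.000000; V(3,3) = 0.000000
Backward induction: V(k, i) = exp(-r*dt) * [p * V(k+1, i) + (1-p) * V(k+1, i+1)].
  V(2,0) = exp(-r*dt) * [p*21.299648 + (1-p)*0.362428] = 10.228425
  V(2,1) = exp(-r*dt) * [p*0.362428 + (1-p)*0.000000] = 0.170803
  V(2,2) = exp(-r*dt) * [p*0.000000 + (1-p)*0.000000] = 0.000000
  V(1,0) = exp(-r*dt) * [p*10.228425 + (1-p)*0.170803] = 4.910146
  V(1,1) = exp(-r*dt) * [p*0.170803 + (1-p)*0.000000] = 0.080495
  V(0,0) = exp(-r*dt) * [p*4.910146 + (1-p)*0.080495] = 2.356323

Answer: Price = V(0,0) = 2.3563


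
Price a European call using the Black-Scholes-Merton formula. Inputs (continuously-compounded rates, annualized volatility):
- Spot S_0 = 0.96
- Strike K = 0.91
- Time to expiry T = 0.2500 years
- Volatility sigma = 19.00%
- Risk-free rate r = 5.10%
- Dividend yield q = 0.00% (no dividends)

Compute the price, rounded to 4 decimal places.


d1 = (ln(S/K) + (r - q + 0.5*sigma^2) * T) / (sigma * sqrt(T)) = 0.74474932
d2 = d1 - sigma * sqrt(T) = 0.64974932
exp(-rT) = 0.98733094; exp(-qT) = 1.00000000
C = S_0 * exp(-qT) * N(d1) - K * exp(-rT) * N(d2)
N(d1) = 0.77178836; N(d2) = 0.74207292
C = 0.9600 * 1.00000000 * 0.77178836 - 0.9100 * 0.98733094 * 0.74207292 = 0.0742

Answer: Price = 0.0742


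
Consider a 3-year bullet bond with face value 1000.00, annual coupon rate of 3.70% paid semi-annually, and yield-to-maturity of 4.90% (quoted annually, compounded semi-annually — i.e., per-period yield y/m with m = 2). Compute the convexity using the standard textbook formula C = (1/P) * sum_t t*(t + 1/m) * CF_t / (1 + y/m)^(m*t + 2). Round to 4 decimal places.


Coupon per period c = face * coupon_rate / m = 18.500000
Periods per year m = 2; per-period yield y/m = 0.024500
Number of cashflows N = 6
Cashflows (t years, CF_t, discount factor 1/(1+y/m)^(m*t), PV):
  t = 0.5000: CF_t = 18.500000, DF = 0.976086, PV = 18.057589
  t = 1.0000: CF_t = 18.500000, DF = 0.952744, PV = 17.625758
  t = 1.5000: CF_t = 18.500000, DF = 0.929960, PV = 17.204254
  t = 2.0000: CF_t = 18.500000, DF = 0.907721, PV = 16.792829
  t = 2.5000: CF_t = 18.500000, DF = 0.886013, PV = 16.391244
  t = 3.0000: CF_t = 1018.500000, DF = 0.864825, PV = 880.824238
Price P = sum_t PV_t = 966.895913
Convexity numerator sum_t t*(t + 1/m) * CF_t / (1+y/m)^(m*t + 2):
  t = 0.5000: term = 8.602127
  t = 1.0000: term = 25.189244
  t = 1.5000: term = 49.173732
  t = 2.0000: term = 79.996310
  t = 2.5000: term = 117.124905
  t = 3.0000: term = 8811.597083
Convexity = (1/P) * sum = 9091.683402 / 966.895913 = 9.402960

Answer: Convexity = 9.4030


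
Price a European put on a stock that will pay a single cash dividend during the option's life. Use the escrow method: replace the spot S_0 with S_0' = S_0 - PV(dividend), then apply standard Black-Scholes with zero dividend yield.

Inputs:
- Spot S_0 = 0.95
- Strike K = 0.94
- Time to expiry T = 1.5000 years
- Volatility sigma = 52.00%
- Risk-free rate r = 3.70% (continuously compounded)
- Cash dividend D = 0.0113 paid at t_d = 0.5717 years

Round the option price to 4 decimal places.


PV(D) = D * exp(-r * t_d) = 0.0113 * 0.97906925 = 0.01106348
S_0' = S_0 - PV(D) = 0.9500 - 0.01106348 = 0.93893652
d1 = (ln(S_0'/K) + (r + sigma^2/2)*T) / (sigma*sqrt(T)) = 0.40380152
d2 = d1 - sigma*sqrt(T) = -0.23306582
exp(-rT) = 0.94601202
N(-d1) = 0.34317934; N(-d2) = 0.59214485
P = K * exp(-rT) * N(-d2) - S_0' * N(-d1) = 0.9400 * 0.94601202 * 0.59214485 - 0.93893652 * 0.34317934 = 0.2043

Answer: Price = 0.2043


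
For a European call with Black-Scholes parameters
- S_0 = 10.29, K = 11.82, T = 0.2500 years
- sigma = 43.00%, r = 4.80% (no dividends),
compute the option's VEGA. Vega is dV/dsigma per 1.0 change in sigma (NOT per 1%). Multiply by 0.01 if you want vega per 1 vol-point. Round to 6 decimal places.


Answer: Vega = 1.827956

Derivation:
d1 = -0.4814323820; d2 = -0.6964323820
phi(d1) = 0.3552878040; exp(-qT) = 1.0000000000; exp(-rT) = 0.9880717129
Vega = S * exp(-qT) * phi(d1) * sqrt(T) = 10.2900 * 1.0000000000 * 0.3552878040 * 0.5000000000 = 1.827956


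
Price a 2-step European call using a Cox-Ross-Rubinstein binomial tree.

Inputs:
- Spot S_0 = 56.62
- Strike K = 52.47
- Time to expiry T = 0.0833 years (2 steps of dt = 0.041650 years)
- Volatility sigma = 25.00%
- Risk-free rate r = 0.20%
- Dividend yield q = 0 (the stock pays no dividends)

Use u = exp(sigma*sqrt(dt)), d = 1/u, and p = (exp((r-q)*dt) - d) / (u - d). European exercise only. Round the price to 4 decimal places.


Answer: Price = V(0,0) = 4.5105

Derivation:
dt = T/N = 0.041650
u = exp(sigma*sqrt(dt)) = 1.052345; d = 1/u = 0.950259
p = (exp((r-q)*dt) - d) / (u - d) = 0.488064
Discount per step: exp(-r*dt) = 0.999917
Stock lattice S(k, i) with i counting down-moves:
  k=0: S(0,0) = 56.6200
  k=1: S(1,0) = 59.5838; S(1,1) = 53.8037
  k=2: S(2,0) = 62.7027; S(2,1) = 56.6200; S(2,2) = 51.1274
Terminal payoffs V(N, i) = max(S_T - K, 0):
  V(2,0) = 10.232664; V(2,1) = 4.150000; V(2,2) = 0.000000
Backward induction: V(k, i) = exp(-r*dt) * [p * V(k+1, i) + (1-p) * V(k+1, i+1)].
  V(1,0) = exp(-r*dt) * [p*10.232664 + (1-p)*4.150000] = 7.118134
  V(1,1) = exp(-r*dt) * [p*4.150000 + (1-p)*0.000000] = 2.025295
  V(0,0) = exp(-r*dt) * [p*7.118134 + (1-p)*2.025295] = 4.510548


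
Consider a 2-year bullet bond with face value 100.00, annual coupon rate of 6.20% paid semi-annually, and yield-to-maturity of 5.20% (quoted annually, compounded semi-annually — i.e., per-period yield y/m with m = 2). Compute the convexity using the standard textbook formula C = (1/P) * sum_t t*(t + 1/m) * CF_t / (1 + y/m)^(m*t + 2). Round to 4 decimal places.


Answer: Convexity = 4.4734

Derivation:
Coupon per period c = face * coupon_rate / m = 3.100000
Periods per year m = 2; per-period yield y/m = 0.026000
Number of cashflows N = 4
Cashflows (t years, CF_t, discount factor 1/(1+y/m)^(m*t), PV):
  t = 0.5000: CF_t = 3.100000, DF = 0.974659, PV = 3.021442
  t = 1.0000: CF_t = 3.100000, DF = 0.949960, PV = 2.944876
  t = 1.5000: CF_t = 3.100000, DF = 0.925887, PV = 2.870249
  t = 2.0000: CF_t = 103.100000, DF = 0.902424, PV = 93.039897
Price P = sum_t PV_t = 101.876465
Convexity numerator sum_t t*(t + 1/m) * CF_t / (1+y/m)^(m*t + 2):
  t = 0.5000: term = 1.435125
  t = 1.0000: term = 4.196271
  t = 1.5000: term = 8.179865
  t = 2.0000: term = 441.920863
Convexity = (1/P) * sum = 455.732124 / 101.876465 = 4.473380


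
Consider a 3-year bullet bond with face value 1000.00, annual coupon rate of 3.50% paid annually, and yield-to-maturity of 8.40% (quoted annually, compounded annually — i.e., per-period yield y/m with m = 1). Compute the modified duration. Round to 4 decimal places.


Answer: Modified duration = 2.6680

Derivation:
Coupon per period c = face * coupon_rate / m = 35.000000
Periods per year m = 1; per-period yield y/m = 0.084000
Number of cashflows N = 3
Cashflows (t years, CF_t, discount factor 1/(1+y/m)^(m*t), PV):
  t = 1.0000: CF_t = 35.000000, DF = 0.922509, PV = 32.287823
  t = 2.0000: CF_t = 35.000000, DF = 0.851023, PV = 29.785814
  t = 3.0000: CF_t = 1035.000000, DF = 0.785077, PV = 812.554506
Price P = sum_t PV_t = 874.628144
First compute Macaulay numerator sum_t t * PV_t:
  t * PV_t at t = 1.0000: 32.287823
  t * PV_t at t = 2.0000: 59.571629
  t * PV_t at t = 3.0000: 2437.663519
Macaulay duration D = 2529.522971 / 874.628144 = 2.892112
Modified duration = D / (1 + y/m) = 2.892112 / (1 + 0.084000) = 2.668000
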